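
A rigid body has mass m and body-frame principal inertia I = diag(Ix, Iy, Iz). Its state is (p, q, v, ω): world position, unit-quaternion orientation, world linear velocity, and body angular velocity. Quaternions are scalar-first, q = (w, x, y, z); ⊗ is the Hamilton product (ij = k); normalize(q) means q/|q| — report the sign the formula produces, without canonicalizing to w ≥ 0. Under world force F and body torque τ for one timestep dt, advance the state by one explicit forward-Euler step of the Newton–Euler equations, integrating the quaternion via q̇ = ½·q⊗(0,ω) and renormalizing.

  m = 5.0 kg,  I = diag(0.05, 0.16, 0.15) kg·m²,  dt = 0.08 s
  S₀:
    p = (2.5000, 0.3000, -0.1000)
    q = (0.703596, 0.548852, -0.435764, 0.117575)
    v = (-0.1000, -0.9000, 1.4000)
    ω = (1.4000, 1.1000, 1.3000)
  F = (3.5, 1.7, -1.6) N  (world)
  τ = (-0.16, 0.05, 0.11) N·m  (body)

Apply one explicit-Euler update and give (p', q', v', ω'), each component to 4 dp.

a = F/m = (0.7000, 0.3400, -0.3200)
p' = p + v·dt = (2.4920, 0.2280, 0.0120)
v + (F/m)dt = (-0.0440, -0.8728, 1.3744)
(τ − ω×Iω)/I = (-2.9140, 1.4500, -0.3960)
ω' = ω + α·dt = (1.1669, 1.2160, 1.2683)
q⊗(0,ω) = (-0.4418999, 0.2892087, 0.2250530, 2.1284816)
q' = normalize(q + ½dt·q⊗(0,ω)) = (0.6833, 0.5583, -0.4251, 0.2019)

p' = (2.4920, 0.2280, 0.0120)
q' = (0.6833, 0.5583, -0.4251, 0.2019)
v' = (-0.0440, -0.8728, 1.3744)
ω' = (1.1669, 1.2160, 1.2683)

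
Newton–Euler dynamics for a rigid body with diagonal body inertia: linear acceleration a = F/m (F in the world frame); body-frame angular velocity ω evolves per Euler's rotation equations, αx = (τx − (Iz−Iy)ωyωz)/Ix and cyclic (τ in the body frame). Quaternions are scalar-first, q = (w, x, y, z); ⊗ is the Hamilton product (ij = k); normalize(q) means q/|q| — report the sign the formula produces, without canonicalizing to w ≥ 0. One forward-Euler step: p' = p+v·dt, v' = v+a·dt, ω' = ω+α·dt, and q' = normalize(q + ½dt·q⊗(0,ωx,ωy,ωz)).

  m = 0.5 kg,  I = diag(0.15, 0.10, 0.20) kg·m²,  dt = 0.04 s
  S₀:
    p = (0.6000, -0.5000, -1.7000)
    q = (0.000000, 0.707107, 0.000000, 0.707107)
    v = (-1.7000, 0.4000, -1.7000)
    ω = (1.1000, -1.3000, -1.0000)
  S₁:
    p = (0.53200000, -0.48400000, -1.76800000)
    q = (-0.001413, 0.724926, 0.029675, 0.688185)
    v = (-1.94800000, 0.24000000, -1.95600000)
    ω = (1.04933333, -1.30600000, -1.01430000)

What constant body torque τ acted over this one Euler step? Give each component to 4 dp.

rate change Δω = (-0.05066667, -0.00600000, -0.01430000)
precession coupling = (0.1300, 0.0550, 0.0715)
applied torque τ = (-0.0600, 0.0400, 0.0000)

τ = (-0.0600, 0.0400, 0.0000)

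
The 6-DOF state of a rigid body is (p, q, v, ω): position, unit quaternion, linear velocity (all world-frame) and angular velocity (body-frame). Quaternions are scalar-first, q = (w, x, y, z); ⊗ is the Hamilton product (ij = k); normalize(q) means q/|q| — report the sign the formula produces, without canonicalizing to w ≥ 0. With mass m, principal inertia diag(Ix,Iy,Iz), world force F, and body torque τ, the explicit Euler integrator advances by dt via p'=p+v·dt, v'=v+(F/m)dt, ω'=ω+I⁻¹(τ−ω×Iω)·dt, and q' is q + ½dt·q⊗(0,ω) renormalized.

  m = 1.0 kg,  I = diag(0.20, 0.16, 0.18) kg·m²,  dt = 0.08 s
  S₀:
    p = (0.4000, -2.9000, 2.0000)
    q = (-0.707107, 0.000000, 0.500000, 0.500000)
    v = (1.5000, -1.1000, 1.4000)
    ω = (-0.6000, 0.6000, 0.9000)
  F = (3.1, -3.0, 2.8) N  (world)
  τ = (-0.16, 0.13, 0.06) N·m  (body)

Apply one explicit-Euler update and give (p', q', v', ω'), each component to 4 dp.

angular accel α = (-0.8540, 0.8800, 0.2533)
ω + α·dt = (-0.6683, 0.6704, 0.9203)
Hamilton product q⊗(0,ω) = (-0.7500000, 0.5742642, -0.7242642, -0.3363963)
updated quaternion q' = (-0.7362, 0.0229, 0.4705, 0.4859)
p + v·dt = (0.5200, -2.9880, 2.1120)
v' = v + a·dt = (1.7480, -1.3400, 1.6240)

p' = (0.5200, -2.9880, 2.1120)
q' = (-0.7362, 0.0229, 0.4705, 0.4859)
v' = (1.7480, -1.3400, 1.6240)
ω' = (-0.6683, 0.6704, 0.9203)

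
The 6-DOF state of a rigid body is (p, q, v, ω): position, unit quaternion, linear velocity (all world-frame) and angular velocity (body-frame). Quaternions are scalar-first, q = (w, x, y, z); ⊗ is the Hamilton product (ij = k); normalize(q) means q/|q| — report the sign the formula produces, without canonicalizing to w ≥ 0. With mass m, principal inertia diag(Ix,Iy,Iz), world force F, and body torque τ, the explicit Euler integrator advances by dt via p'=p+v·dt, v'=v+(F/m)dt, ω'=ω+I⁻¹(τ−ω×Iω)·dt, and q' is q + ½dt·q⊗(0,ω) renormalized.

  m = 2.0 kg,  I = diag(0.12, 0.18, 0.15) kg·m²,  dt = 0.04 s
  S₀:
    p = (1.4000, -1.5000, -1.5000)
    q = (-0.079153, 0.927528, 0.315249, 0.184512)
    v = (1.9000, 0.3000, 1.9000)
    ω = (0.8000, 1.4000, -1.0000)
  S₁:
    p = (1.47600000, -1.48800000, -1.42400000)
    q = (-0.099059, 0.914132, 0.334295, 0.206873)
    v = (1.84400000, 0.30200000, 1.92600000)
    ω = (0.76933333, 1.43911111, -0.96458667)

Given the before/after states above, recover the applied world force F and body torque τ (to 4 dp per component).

F = (-2.8000, 0.1000, 1.3000)
τ = (-0.0500, 0.2000, 0.2000)

v₁ − v₀ = (-0.05600000, 0.00200000, 0.02600000)
m·(v₁−v₀)/dt = (-2.8000, 0.1000, 1.3000)
rate change Δω = (-0.03066667, 0.03911111, 0.03541333)
precession coupling = (0.0420, 0.0240, 0.0672)
I·α + gyro = (-0.0500, 0.2000, 0.2000)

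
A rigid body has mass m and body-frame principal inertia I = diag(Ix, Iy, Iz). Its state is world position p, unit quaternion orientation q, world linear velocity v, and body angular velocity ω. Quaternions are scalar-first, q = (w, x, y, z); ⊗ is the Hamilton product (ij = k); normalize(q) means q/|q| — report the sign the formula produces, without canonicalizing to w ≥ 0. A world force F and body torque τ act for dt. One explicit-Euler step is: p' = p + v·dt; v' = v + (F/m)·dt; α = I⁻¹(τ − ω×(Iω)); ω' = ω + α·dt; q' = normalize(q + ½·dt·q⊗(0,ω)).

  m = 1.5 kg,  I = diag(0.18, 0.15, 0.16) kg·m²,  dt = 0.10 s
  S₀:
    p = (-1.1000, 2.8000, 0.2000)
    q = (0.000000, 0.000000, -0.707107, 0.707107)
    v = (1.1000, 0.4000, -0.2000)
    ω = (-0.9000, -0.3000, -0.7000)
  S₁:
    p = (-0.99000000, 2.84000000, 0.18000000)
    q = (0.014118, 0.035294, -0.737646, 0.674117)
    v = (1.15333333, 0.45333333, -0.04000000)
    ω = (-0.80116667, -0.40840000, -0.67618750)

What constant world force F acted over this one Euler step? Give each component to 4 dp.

Δv = v₁−v₀ = (0.05333333, 0.05333333, 0.16000000)
F = m·Δv/dt = (0.8000, 0.8000, 2.4000)

F = (0.8000, 0.8000, 2.4000)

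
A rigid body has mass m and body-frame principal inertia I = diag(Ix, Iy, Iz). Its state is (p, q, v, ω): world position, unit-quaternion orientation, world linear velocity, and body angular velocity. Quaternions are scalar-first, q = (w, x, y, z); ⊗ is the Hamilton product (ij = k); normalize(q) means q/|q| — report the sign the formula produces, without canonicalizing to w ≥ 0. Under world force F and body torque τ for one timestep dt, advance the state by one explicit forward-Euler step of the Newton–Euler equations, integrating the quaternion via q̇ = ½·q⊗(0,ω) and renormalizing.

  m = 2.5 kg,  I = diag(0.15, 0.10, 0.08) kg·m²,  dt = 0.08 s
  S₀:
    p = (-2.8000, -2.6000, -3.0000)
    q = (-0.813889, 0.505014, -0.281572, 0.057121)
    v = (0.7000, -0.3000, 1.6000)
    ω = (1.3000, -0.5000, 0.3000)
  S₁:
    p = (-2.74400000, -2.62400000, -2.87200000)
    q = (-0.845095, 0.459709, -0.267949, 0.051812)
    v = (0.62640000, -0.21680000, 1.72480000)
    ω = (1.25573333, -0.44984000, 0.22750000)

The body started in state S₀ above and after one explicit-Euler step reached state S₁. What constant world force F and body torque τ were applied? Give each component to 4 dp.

v₁ − v₀ = (-0.07360000, 0.08320000, 0.12480000)
m·(v₁−v₀)/dt = (-2.3000, 2.6000, 3.9000)
Δω = ω₁−ω₀ = (-0.04426667, 0.05016000, -0.07250000)
ω₀×(Iω₀) = (0.0030, 0.0273, 0.0325)
τ = I·(Δω/dt) + ω₀×(Iω₀) = (-0.0800, 0.0900, -0.0400)

F = (-2.3000, 2.6000, 3.9000)
τ = (-0.0800, 0.0900, -0.0400)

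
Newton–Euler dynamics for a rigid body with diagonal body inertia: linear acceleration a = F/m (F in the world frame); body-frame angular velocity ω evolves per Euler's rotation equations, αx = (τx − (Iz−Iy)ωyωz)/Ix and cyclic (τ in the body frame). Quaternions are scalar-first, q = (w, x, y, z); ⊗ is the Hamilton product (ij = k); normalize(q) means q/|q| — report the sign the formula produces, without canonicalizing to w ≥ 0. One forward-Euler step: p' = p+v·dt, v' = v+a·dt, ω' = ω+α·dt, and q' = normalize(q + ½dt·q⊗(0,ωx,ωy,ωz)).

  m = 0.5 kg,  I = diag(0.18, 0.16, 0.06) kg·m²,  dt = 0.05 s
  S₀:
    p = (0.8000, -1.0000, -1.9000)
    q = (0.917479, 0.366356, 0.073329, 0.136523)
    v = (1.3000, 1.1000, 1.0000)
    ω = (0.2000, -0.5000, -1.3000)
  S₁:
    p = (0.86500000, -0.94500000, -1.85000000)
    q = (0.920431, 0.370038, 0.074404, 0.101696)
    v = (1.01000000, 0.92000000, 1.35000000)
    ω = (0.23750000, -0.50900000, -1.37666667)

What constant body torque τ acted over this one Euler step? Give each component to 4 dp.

τ = (0.0700, -0.0600, -0.0900)

ω₁ − ω₀ = (0.03750000, -0.00900000, -0.07666667)
gyro term ω₀×Iω₀ = (-0.0650, -0.0312, 0.0020)
applied torque τ = (0.0700, -0.0600, -0.0900)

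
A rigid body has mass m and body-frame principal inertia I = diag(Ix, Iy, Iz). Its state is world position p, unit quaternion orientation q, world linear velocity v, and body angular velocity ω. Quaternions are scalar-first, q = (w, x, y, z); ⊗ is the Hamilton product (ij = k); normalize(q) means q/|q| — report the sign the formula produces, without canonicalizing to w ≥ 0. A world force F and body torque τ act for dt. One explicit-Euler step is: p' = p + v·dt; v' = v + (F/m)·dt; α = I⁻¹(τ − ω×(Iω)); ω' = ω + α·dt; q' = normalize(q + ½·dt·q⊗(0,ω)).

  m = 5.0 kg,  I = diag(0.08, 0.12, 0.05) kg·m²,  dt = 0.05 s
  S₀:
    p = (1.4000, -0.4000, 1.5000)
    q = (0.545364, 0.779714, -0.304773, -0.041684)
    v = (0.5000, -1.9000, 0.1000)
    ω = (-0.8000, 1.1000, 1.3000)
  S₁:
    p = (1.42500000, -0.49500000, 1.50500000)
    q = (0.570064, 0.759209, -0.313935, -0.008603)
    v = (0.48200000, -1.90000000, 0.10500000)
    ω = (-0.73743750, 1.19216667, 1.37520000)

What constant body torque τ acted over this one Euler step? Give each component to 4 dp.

τ = (0.0000, 0.1900, 0.0400)

ω₁ − ω₀ = (0.06256250, 0.09216667, 0.07520000)
τ = I·(Δω/dt) + ω₀×(Iω₀) = (0.0000, 0.1900, 0.0400)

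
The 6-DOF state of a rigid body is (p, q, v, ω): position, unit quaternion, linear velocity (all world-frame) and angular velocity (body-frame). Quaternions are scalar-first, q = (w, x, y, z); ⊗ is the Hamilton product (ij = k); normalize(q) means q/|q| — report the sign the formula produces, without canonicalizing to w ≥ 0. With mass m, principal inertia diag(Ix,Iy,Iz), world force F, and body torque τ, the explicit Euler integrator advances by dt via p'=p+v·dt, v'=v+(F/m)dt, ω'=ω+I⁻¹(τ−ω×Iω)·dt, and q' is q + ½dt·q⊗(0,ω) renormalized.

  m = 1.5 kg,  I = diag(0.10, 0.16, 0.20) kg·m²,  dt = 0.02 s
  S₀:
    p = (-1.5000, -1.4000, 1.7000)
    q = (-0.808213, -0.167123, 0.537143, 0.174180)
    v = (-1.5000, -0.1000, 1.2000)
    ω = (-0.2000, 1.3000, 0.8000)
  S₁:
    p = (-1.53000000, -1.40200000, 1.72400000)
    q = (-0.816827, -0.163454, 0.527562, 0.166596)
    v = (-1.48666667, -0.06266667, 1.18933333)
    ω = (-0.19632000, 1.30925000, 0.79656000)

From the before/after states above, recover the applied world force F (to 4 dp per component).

Δv = v₁−v₀ = (0.01333333, 0.03733333, -0.01066667)
m·(v₁−v₀)/dt = (1.0000, 2.8000, -0.8000)

F = (1.0000, 2.8000, -0.8000)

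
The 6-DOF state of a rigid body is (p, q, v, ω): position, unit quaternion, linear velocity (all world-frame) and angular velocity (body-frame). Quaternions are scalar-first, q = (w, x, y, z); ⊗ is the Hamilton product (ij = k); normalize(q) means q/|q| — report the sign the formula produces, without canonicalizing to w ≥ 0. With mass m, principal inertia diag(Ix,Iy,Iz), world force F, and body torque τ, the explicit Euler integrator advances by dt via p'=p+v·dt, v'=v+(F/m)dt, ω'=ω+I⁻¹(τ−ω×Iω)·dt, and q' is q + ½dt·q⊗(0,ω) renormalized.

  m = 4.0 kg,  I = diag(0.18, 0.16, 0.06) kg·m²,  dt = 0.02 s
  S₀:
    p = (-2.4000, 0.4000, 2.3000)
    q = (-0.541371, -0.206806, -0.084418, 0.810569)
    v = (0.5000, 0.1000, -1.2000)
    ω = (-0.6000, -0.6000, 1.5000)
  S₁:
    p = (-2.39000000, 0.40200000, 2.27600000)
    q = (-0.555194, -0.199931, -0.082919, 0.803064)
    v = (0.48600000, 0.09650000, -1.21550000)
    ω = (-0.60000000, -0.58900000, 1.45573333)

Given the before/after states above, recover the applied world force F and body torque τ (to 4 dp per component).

F = (-2.8000, -0.7000, -3.1000)
τ = (0.0900, -0.0200, -0.1400)

v₁ − v₀ = (-0.01400000, -0.00350000, -0.01550000)
applied force F = (-2.8000, -0.7000, -3.1000)
ω₁ − ω₀ = (0.00000000, 0.01100000, -0.04426667)
ω₀×(Iω₀) = (0.0900, -0.1080, -0.0072)
τ = I·(Δω/dt) + ω₀×(Iω₀) = (0.0900, -0.0200, -0.1400)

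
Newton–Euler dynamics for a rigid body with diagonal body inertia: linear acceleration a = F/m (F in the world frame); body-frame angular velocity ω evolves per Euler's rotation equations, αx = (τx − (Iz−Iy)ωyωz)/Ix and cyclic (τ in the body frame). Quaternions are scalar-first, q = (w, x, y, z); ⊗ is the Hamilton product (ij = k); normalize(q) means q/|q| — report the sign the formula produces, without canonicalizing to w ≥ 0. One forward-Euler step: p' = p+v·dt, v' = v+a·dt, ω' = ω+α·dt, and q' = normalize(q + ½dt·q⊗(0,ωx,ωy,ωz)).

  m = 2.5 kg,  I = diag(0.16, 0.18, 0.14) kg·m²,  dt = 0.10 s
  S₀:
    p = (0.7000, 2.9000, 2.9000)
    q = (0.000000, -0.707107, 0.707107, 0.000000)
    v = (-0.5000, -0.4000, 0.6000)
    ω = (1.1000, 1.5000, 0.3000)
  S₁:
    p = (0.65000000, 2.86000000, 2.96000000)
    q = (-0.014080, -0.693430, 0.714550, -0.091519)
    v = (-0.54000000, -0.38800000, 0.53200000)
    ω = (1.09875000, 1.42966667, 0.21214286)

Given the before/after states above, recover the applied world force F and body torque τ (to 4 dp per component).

ω₁ − ω₀ = (-0.00125000, -0.07033333, -0.08785714)
gyro term ω₀×Iω₀ = (-0.0180, 0.0066, 0.0330)
applied torque τ = (-0.0200, -0.1200, -0.0900)
Δv = v₁−v₀ = (-0.04000000, 0.01200000, -0.06800000)
applied force F = (-1.0000, 0.3000, -1.7000)

F = (-1.0000, 0.3000, -1.7000)
τ = (-0.0200, -0.1200, -0.0900)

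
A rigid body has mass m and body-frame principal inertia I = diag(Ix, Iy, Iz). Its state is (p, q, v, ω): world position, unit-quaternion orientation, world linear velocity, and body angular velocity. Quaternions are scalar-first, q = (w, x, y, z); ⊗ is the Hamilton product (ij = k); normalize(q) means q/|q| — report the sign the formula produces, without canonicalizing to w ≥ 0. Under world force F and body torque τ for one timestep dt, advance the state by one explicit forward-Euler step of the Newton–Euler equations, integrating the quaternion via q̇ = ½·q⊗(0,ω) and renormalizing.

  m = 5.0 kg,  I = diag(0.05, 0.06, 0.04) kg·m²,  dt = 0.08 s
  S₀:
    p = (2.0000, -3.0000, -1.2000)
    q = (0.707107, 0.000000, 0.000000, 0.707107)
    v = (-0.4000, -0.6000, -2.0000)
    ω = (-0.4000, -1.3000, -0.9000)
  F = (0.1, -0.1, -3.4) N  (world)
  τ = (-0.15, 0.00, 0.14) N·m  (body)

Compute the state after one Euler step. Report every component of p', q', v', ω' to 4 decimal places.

angular accel α = (-2.5320, -0.0600, 3.3700)
new body rate ω' = (-0.6026, -1.3048, -0.6304)
q⊗(0,ω) = (0.6363963, 0.6363963, -1.2020819, -0.6363963)
q + ½dt·q⊗(0,ω), renormalized = (0.7310, 0.0254, -0.0480, 0.6802)
linear accel F/m = (0.0200, -0.0200, -0.6800)
new position p' = (1.9680, -3.0480, -1.3600)
v' = v + a·dt = (-0.3984, -0.6016, -2.0544)

p' = (1.9680, -3.0480, -1.3600)
q' = (0.7310, 0.0254, -0.0480, 0.6802)
v' = (-0.3984, -0.6016, -2.0544)
ω' = (-0.6026, -1.3048, -0.6304)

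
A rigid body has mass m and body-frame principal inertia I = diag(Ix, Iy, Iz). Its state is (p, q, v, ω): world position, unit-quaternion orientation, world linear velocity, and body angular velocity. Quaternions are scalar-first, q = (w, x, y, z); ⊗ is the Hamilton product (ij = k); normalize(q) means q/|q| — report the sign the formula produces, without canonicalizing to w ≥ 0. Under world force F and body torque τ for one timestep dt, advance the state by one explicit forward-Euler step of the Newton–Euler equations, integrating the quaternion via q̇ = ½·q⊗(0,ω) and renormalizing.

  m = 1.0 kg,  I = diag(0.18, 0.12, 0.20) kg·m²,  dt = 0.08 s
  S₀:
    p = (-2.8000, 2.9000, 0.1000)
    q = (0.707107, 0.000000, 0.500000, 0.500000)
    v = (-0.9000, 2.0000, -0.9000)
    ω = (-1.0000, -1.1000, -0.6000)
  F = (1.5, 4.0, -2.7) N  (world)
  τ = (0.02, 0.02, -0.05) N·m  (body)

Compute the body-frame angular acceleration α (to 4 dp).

ω×(Iω) gyroscopic = (0.0528, -0.0120, -0.0660)
(τ − ω×Iω)/I = (-0.1822, 0.2667, 0.0800)

α = (-0.1822, 0.2667, 0.0800)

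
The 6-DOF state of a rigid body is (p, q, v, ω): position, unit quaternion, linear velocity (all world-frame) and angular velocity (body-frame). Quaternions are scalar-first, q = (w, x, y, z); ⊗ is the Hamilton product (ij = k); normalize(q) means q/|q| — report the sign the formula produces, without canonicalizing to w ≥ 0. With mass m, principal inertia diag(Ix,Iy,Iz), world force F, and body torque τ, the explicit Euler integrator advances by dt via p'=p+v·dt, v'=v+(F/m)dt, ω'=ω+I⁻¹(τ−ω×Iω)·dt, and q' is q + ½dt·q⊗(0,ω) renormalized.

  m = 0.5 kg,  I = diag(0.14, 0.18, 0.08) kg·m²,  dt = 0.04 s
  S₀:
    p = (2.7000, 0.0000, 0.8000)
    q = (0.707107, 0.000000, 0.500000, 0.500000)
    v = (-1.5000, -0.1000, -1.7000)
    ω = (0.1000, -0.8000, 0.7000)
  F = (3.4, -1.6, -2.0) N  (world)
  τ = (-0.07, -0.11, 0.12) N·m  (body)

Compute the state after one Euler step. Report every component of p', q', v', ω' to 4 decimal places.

p' = (2.6400, -0.0040, 0.7320)
q' = (0.7079, 0.0164, 0.4896, 0.5088)
v' = (-1.2280, -0.2280, -1.8600)
ω' = (0.0640, -0.8254, 0.7616)

a = F/m = (6.8000, -3.2000, -4.0000)
p' = p + v·dt = (2.6400, -0.0040, 0.7320)
new velocity v' = (-1.2280, -0.2280, -1.8600)
α = I⁻¹(τ − ω×Iω) = (-0.9000, -0.6344, 1.5400)
new body rate ω' = (0.0640, -0.8254, 0.7616)
2q̇ = q⊗(0,ω) = (0.0500000, 0.8207107, -0.5156856, 0.4449749)
updated quaternion q' = (0.7079, 0.0164, 0.4896, 0.5088)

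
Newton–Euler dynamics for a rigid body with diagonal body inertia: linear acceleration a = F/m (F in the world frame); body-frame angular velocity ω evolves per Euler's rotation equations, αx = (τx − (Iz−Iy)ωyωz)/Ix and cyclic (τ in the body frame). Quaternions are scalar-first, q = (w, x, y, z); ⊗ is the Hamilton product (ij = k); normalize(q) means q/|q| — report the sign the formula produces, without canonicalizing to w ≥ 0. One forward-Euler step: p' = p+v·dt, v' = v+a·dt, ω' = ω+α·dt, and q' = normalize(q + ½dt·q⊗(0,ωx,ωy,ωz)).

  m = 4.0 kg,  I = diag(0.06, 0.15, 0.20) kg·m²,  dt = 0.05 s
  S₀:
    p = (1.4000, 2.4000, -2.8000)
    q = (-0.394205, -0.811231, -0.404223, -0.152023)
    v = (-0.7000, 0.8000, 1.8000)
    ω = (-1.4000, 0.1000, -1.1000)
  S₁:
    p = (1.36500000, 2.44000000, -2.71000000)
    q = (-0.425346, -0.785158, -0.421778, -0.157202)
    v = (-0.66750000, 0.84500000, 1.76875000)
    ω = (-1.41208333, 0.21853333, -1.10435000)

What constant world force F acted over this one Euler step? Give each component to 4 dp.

F = (2.6000, 3.6000, -2.5000)

velocity change Δv = (0.03250000, 0.04500000, -0.03125000)
F = m·Δv/dt = (2.6000, 3.6000, -2.5000)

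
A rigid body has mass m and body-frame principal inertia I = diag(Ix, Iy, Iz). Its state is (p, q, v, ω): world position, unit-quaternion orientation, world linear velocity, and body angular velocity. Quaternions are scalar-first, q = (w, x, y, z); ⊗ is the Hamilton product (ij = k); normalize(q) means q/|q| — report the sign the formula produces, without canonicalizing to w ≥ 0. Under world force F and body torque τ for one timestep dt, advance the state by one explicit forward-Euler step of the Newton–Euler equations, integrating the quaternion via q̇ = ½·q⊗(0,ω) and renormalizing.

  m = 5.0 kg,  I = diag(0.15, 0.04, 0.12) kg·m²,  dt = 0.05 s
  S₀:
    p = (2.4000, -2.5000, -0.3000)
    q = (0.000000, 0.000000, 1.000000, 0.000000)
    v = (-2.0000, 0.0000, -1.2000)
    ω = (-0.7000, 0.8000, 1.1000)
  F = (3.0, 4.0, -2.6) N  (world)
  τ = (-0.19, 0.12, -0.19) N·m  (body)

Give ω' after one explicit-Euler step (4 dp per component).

ω' = (-0.7868, 0.9789, 0.9952)

α = I⁻¹(τ − ω×Iω) = (-1.7360, 3.5775, -2.0967)
new body rate ω' = (-0.7868, 0.9789, 0.9952)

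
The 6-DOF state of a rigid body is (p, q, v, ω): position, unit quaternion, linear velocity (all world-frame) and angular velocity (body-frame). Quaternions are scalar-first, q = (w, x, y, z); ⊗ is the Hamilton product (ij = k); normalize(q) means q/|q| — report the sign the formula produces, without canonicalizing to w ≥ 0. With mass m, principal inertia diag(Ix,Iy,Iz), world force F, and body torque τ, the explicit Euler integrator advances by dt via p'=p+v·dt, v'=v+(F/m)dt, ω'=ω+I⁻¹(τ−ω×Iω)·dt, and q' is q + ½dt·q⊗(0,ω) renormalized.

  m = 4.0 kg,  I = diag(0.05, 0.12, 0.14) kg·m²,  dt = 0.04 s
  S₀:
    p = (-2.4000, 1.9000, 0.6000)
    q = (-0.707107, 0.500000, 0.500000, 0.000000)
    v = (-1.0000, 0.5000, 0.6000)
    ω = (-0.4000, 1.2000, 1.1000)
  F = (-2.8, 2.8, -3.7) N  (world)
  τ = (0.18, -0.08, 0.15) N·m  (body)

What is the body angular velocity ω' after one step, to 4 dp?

ω' = (-0.2771, 1.1601, 1.1525)

gyro term ω×Iω = (0.0264, 0.0396, -0.0336)
α = I⁻¹(τ − ω×Iω) = (3.0720, -0.9967, 1.3114)
new body rate ω' = (-0.2771, 1.1601, 1.1525)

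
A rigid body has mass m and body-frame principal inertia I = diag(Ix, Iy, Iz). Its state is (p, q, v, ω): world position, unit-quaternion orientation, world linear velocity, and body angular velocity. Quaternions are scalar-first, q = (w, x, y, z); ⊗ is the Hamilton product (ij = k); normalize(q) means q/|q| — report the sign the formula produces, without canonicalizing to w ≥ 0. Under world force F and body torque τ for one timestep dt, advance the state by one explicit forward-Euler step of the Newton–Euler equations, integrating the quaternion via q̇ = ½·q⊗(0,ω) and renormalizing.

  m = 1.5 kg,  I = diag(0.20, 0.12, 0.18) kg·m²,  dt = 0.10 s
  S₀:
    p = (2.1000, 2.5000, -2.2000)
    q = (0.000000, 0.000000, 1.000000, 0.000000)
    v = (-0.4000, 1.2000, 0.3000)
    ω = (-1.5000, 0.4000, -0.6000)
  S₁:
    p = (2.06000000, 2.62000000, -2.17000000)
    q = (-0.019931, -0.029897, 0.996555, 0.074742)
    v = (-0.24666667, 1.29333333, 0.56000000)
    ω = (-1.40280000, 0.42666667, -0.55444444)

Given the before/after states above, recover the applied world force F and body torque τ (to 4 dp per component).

v₁ − v₀ = (0.15333333, 0.09333333, 0.26000000)
F = m·Δv/dt = (2.3000, 1.4000, 3.9000)
ω₁ − ω₀ = (0.09720000, 0.02666667, 0.04555556)
τ = I·(Δω/dt) + ω₀×(Iω₀) = (0.1800, 0.0500, 0.1300)

F = (2.3000, 1.4000, 3.9000)
τ = (0.1800, 0.0500, 0.1300)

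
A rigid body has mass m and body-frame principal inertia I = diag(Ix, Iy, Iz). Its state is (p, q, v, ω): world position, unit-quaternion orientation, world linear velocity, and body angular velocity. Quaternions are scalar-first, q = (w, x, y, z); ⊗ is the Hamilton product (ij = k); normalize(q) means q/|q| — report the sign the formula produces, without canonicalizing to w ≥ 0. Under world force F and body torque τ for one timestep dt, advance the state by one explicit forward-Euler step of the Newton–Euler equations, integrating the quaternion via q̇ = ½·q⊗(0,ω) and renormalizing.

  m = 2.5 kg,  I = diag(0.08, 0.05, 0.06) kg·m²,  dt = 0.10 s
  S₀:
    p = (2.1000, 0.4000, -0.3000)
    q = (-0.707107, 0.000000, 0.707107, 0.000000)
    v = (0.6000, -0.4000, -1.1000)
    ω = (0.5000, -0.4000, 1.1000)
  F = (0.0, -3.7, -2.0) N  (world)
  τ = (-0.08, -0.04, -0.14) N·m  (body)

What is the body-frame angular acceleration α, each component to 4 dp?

α = (-0.9450, -1.0200, -2.4333)

gyro term ω×Iω = (-0.0044, 0.0110, 0.0060)
(τ − ω×Iω)/I = (-0.9450, -1.0200, -2.4333)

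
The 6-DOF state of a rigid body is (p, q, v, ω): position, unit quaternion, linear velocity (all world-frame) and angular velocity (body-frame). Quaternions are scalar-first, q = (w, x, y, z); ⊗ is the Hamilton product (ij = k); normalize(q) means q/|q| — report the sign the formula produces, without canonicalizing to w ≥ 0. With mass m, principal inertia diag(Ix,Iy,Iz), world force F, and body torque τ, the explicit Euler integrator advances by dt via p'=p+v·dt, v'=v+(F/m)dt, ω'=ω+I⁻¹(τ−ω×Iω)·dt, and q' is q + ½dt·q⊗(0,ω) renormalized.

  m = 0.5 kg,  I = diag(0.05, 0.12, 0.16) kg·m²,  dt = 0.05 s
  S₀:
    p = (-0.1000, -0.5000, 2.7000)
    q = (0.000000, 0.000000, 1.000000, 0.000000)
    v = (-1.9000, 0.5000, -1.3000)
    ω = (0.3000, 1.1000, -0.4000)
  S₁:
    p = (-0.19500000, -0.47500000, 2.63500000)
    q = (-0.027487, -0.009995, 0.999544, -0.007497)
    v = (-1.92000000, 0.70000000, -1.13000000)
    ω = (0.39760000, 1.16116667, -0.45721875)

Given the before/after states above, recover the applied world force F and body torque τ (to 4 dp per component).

F = (-0.2000, 2.0000, 1.7000)
τ = (0.0800, 0.1600, -0.1600)

Δω = ω₁−ω₀ = (0.09760000, 0.06116667, -0.05721875)
τ = I·(Δω/dt) + ω₀×(Iω₀) = (0.0800, 0.1600, -0.1600)
velocity change Δv = (-0.02000000, 0.20000000, 0.17000000)
applied force F = (-0.2000, 2.0000, 1.7000)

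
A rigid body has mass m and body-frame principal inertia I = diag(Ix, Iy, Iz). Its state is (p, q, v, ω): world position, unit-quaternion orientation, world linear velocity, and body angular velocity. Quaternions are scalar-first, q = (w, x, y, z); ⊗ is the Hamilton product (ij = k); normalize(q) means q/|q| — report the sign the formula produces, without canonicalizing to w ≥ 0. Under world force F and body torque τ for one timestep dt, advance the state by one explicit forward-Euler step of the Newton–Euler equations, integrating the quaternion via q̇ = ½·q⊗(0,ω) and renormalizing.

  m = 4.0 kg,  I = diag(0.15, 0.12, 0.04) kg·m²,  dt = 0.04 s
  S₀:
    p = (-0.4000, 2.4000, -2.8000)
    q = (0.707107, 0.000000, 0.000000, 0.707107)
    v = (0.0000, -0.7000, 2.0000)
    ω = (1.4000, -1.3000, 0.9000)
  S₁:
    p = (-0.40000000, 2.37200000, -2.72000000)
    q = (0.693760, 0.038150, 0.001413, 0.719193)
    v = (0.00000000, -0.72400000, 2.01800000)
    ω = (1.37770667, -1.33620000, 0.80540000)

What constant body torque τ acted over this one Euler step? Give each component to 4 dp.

ω₁ − ω₀ = (-0.02229333, -0.03620000, -0.09460000)
applied torque τ = (0.0100, 0.0300, -0.0400)

τ = (0.0100, 0.0300, -0.0400)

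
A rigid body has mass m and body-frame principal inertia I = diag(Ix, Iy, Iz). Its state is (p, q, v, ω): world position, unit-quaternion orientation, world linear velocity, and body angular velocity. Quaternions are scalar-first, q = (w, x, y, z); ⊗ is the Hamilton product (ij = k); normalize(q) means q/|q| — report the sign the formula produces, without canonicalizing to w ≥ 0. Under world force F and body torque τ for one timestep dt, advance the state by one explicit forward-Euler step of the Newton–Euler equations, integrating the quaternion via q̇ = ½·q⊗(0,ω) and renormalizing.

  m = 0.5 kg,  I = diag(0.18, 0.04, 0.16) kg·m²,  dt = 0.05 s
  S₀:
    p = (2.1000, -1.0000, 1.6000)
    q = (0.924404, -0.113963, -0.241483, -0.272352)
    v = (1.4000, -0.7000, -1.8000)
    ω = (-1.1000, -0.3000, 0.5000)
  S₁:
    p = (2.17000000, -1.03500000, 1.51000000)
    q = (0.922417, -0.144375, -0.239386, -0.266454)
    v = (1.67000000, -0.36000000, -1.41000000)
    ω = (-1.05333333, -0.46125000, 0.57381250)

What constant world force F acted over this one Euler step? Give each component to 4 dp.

Δv = v₁−v₀ = (0.27000000, 0.34000000, 0.39000000)
applied force F = (2.7000, 3.4000, 3.9000)

F = (2.7000, 3.4000, 3.9000)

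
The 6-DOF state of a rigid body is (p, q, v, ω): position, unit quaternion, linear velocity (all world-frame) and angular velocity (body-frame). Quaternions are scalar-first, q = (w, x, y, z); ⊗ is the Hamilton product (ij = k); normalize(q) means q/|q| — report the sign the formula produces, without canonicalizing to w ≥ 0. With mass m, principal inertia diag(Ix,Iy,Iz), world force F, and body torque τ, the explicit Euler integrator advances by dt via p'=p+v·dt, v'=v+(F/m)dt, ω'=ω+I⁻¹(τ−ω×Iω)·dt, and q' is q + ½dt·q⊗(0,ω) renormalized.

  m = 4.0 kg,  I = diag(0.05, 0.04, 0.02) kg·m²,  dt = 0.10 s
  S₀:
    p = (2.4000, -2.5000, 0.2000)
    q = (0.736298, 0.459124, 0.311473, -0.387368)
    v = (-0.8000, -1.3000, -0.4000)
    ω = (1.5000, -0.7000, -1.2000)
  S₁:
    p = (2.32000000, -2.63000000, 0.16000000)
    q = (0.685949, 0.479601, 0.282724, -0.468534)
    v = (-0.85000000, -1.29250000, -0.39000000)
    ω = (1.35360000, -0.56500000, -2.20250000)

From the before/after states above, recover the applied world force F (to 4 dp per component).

F = (-2.0000, 0.3000, 0.4000)

v₁ − v₀ = (-0.05000000, 0.00750000, 0.01000000)
m·(v₁−v₀)/dt = (-2.0000, 0.3000, 0.4000)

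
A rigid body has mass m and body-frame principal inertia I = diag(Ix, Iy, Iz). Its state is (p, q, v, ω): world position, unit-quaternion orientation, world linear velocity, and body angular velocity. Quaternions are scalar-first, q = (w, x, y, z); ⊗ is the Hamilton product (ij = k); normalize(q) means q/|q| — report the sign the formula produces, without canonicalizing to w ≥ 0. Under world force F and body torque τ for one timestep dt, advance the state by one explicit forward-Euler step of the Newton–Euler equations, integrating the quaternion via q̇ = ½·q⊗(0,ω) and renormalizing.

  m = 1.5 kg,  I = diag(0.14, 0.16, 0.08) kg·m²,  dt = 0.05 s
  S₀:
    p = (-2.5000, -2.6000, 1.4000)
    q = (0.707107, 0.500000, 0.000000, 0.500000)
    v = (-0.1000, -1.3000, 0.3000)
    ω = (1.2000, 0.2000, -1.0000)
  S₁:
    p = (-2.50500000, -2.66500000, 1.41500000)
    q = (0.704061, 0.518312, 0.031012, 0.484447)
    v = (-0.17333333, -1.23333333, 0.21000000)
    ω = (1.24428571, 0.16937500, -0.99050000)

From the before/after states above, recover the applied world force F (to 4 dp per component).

F = (-2.2000, 2.0000, -2.7000)

v₁ − v₀ = (-0.07333333, 0.06666667, -0.09000000)
F = m·Δv/dt = (-2.2000, 2.0000, -2.7000)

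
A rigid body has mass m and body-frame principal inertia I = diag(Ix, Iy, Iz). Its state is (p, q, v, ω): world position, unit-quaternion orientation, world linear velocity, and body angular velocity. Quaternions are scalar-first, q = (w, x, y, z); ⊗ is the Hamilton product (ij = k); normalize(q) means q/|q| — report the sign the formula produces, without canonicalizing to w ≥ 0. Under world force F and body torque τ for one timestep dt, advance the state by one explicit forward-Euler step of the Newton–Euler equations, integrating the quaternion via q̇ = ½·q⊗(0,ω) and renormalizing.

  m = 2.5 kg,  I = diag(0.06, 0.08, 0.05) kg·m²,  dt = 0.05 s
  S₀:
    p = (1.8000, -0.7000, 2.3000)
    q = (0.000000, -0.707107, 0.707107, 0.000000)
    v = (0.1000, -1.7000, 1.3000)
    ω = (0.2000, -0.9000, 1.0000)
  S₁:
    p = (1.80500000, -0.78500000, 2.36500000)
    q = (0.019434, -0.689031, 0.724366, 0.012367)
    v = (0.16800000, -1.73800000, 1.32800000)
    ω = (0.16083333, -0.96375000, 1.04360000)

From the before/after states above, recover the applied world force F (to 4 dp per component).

Δv = v₁−v₀ = (0.06800000, -0.03800000, 0.02800000)
F = m·Δv/dt = (3.4000, -1.9000, 1.4000)

F = (3.4000, -1.9000, 1.4000)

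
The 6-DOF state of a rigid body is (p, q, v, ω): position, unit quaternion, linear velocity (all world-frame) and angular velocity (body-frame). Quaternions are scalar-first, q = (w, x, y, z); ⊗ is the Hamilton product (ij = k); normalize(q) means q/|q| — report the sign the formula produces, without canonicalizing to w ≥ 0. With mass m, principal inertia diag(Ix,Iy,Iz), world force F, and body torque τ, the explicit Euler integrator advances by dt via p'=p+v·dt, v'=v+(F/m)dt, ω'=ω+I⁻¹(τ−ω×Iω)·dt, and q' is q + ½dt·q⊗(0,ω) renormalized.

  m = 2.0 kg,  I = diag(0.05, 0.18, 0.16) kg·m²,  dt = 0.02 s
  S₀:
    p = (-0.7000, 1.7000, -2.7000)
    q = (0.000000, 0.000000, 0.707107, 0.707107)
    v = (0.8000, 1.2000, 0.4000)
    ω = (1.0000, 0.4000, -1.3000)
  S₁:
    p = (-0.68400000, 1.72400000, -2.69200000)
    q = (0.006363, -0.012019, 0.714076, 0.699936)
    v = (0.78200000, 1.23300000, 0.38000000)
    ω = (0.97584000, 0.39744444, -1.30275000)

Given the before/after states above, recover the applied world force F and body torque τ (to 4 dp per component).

F = (-1.8000, 3.3000, -2.0000)
τ = (-0.0500, 0.1200, 0.0300)

ω₁ − ω₀ = (-0.02416000, -0.00255556, -0.00275000)
gyro term ω₀×Iω₀ = (0.0104, 0.1430, 0.0520)
applied torque τ = (-0.0500, 0.1200, 0.0300)
v₁ − v₀ = (-0.01800000, 0.03300000, -0.02000000)
F = m·Δv/dt = (-1.8000, 3.3000, -2.0000)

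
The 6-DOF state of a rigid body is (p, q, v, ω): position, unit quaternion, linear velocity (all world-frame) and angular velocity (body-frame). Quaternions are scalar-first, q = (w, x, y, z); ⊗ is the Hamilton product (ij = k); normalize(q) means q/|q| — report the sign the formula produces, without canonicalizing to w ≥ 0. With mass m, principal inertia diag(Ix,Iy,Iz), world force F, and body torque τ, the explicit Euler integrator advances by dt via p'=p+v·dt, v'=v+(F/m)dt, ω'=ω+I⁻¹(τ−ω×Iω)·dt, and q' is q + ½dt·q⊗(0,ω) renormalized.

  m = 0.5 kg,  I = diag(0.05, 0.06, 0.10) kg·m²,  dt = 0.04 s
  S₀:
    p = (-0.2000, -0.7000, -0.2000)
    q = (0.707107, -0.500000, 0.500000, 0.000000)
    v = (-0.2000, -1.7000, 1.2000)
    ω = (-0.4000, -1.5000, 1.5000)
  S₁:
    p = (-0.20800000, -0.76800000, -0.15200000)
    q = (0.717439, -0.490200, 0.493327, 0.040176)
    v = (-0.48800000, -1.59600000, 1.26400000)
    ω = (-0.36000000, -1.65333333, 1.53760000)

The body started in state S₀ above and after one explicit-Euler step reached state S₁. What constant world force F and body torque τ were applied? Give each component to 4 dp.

Δω = ω₁−ω₀ = (0.04000000, -0.15333333, 0.03760000)
I·α + gyro = (-0.0400, -0.2000, 0.1000)
velocity change Δv = (-0.28800000, 0.10400000, 0.06400000)
m·(v₁−v₀)/dt = (-3.6000, 1.3000, 0.8000)

F = (-3.6000, 1.3000, 0.8000)
τ = (-0.0400, -0.2000, 0.1000)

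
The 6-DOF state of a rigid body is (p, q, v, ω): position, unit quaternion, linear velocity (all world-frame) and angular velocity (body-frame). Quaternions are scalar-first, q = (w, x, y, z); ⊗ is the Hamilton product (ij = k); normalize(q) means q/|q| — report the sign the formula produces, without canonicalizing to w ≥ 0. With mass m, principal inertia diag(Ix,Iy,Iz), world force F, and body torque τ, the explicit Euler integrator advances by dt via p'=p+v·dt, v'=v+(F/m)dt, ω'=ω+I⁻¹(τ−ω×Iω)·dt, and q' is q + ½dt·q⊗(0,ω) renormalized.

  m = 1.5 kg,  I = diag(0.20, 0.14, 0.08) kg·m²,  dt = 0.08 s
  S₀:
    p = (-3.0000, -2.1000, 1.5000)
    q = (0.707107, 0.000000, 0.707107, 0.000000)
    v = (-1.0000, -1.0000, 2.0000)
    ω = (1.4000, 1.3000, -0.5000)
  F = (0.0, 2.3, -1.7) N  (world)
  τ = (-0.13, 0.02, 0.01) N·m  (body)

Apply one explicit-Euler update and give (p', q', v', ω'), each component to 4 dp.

ω×(Iω) gyroscopic = (0.0390, -0.0840, -0.1092)
(τ − ω×Iω)/I = (-0.8450, 0.7429, 1.4900)
ω' = ω + α·dt = (1.3324, 1.3594, -0.3808)
2q̇ = q⊗(0,ω) = (-0.9192391, 0.6363963, 0.9192391, -1.3435033)
q + ½dt·q⊗(0,ω), renormalized = (0.6683, 0.0254, 0.7416, -0.0536)
a = (0.0000, 1.5333, -1.1333)
p + v·dt = (-3.0800, -2.1800, 1.6600)
v' = v + a·dt = (-1.0000, -0.8773, 1.9093)

p' = (-3.0800, -2.1800, 1.6600)
q' = (0.6683, 0.0254, 0.7416, -0.0536)
v' = (-1.0000, -0.8773, 1.9093)
ω' = (1.3324, 1.3594, -0.3808)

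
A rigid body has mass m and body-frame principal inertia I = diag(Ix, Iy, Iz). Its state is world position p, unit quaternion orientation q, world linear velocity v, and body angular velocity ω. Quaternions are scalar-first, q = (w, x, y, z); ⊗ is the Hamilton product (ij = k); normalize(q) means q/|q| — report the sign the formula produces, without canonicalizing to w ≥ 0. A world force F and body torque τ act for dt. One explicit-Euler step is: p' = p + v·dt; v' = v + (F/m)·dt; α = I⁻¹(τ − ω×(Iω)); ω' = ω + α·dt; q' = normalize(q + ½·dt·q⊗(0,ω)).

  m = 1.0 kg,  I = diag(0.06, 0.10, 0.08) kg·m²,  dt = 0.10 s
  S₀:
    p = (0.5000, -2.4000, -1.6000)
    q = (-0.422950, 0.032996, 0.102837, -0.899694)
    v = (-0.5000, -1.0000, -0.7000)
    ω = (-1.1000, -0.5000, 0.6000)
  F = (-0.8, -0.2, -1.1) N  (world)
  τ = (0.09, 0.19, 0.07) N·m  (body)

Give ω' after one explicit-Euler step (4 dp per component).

ω' = (-0.9600, -0.3232, 0.6600)

ω×(Iω) gyroscopic = (0.0060, 0.0132, 0.0220)
α = I⁻¹(τ − ω×Iω) = (1.4000, 1.7680, 0.6000)
ω + α·dt = (-0.9600, -0.3232, 0.6600)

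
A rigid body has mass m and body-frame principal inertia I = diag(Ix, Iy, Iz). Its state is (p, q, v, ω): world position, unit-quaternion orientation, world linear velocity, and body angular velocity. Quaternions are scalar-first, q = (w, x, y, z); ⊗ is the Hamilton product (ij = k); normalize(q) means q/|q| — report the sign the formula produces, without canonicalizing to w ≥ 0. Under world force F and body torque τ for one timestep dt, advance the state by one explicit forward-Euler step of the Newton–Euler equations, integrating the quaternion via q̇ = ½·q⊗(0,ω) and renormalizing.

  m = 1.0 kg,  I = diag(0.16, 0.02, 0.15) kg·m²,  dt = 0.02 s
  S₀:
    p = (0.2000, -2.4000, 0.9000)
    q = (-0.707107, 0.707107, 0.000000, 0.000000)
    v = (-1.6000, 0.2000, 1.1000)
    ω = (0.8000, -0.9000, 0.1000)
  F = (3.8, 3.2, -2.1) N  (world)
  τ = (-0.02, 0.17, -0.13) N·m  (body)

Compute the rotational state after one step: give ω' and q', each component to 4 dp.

ω×(Iω) gyroscopic = (-0.0117, 0.0008, 0.1008)
angular accel α = (-0.0519, 8.4600, -1.5387)
new body rate ω' = (0.7990, -0.7308, 0.0692)
q⊗(0,ω) = (-0.5656856, -0.5656856, 0.5656856, -0.7071070)
updated quaternion q' = (-0.7127, 0.7014, 0.0057, -0.0071)

ω' = (0.7990, -0.7308, 0.0692)
q' = (-0.7127, 0.7014, 0.0057, -0.0071)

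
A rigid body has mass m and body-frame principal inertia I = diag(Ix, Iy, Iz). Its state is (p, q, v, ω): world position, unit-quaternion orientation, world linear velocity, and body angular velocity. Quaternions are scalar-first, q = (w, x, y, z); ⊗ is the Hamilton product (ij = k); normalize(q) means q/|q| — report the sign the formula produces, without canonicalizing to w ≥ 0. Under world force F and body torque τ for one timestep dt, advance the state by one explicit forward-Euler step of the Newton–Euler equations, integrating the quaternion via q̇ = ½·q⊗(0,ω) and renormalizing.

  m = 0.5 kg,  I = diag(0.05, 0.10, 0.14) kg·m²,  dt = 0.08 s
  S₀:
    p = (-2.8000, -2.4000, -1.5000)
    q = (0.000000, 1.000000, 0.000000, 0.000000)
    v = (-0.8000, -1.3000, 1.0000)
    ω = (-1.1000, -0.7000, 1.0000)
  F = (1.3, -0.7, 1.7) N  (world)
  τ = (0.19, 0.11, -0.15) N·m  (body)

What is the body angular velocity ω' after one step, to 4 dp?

gyro term ω×Iω = (-0.0280, 0.0990, 0.0385)
(τ − ω×Iω)/I = (4.3600, 0.1100, -1.3464)
ω + α·dt = (-0.7512, -0.6912, 0.8923)

ω' = (-0.7512, -0.6912, 0.8923)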